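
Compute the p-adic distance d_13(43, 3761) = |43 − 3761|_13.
d_13(43, 3761) = 1/169

Step 1 — x − y = 43 − 3761 = -3718. Step 2 — v_13(-3718) = 2 (factor: -3718 = −(13^2 · 22); the sign does not affect v_p). Step 3 — |x − y|_13 = 13^{-2} = 1/169.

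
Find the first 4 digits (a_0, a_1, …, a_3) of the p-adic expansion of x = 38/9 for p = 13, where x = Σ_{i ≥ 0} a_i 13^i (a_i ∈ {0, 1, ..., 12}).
(a_0, …, a_3) = (10, 1, 10, 5)

v_13(38/9) = 0 (numerator and denominator both coprime to 13), so x ∈ ℤ_13^×. Compute digits iteratively via a_i = x_i mod 13, x_{i+1} = (x_i − a_i)/13, with x_0 = x:
  x_0 = 38/9;  a_0 = 10;  x_1 = (x_0 − 10)/13 = -4/9
  x_1 = -4/9;  a_1 = 1;  x_2 = (x_1 − 1)/13 = -1/9
  x_2 = -1/9;  a_2 = 10;  x_3 = (x_2 − 10)/13 = -7/9
  x_3 = -7/9;  a_3 = 5;  x_4 = (x_3 − 5)/13 = -4/9
Digits: (10, 1, 10, 5).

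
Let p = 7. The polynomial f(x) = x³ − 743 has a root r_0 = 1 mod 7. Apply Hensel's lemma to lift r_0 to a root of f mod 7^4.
r_3 = 1996 (mod 2401)

Hensel: r_{i+1} = r_i − f(r_i)/f′(r_i) mod 7^{i+2}, where f′(x) = 3x². Iterate:
  r_0 = 1 (mod 7)
  r_1 = 36 (mod 49)
  r_2 = 281 (mod 343)
  r_3 = 1996 (mod 2401)
Final: r = 1996 with f(r) ≡ 0 mod 7^4.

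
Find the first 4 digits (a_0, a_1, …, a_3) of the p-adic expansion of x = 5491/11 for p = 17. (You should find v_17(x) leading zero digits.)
(a_0, …, a_3) = (0, 0, 11, 1)

v_17(5491/11) = 2, so a_0 = ... = a_1 = 0. Factor out: x = 17^2 · u with u = 19/11 a unit in ℤ_17. Expand u iteratively via a_{v+i} = u_i mod 17, u_{i+1} = (u_i − a_{v+i})/17:
  u_0 = 19/11;  a_2 = 11;  u_1 = (u_0 − 11)/17 = -6/11
  u_1 = -6/11;  a_3 = 1;  u_2 = (u_1 − 1)/17 = -1/11
Digits: (0, 0, 11, 1).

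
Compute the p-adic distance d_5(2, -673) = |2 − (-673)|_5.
d_5(2, -673) = 1/25

Step 1 — x − y = 2 − (-673) = 675. Step 2 — v_5(675) = 2 (factor: 675 = (5^2 · 27); the sign does not affect v_p). Step 3 — |x − y|_5 = 5^{-2} = 1/25.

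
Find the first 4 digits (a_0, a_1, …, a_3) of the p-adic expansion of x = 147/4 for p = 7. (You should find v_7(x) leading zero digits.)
(a_0, …, a_3) = (0, 0, 6, 1)

v_7(147/4) = 2, so a_0 = ... = a_1 = 0. Factor out: x = 7^2 · u with u = 3/4 a unit in ℤ_7. Expand u iteratively via a_{v+i} = u_i mod 7, u_{i+1} = (u_i − a_{v+i})/7:
  u_0 = 3/4;  a_2 = 6;  u_1 = (u_0 − 6)/7 = -3/4
  u_1 = -3/4;  a_3 = 1;  u_2 = (u_1 − 1)/7 = -1/4
Digits: (0, 0, 6, 1).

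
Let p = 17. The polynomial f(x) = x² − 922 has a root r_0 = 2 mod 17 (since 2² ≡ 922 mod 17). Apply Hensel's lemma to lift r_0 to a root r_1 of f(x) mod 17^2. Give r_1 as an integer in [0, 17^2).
r_1 = 87 (mod 289)

Hensel's recurrence: r_{i+1} = r_i − f(r_i)·(f′(r_i))^{-1} mod 17^{i+2}, with f′(x) = 2x. Iterate:
  r_0 = 2 (mod 17)
  r_1 = 87 (mod 289)
Final: r_1 = 87, and one checks f(r_1) ≡ 0 mod 17^2.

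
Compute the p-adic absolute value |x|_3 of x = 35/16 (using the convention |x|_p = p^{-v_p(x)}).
|35/16|_3 = 1

Step 1 — compute v_3(x) by factoring powers of 3 out of the numerator and denominator: v_3(35/16) = 0. Step 2 — apply |x|_p = p^{-v_p(x)} = 3^{0} = 1.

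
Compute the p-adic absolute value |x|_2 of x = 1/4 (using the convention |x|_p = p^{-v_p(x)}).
|1/4|_2 = 4

Step 1 — compute v_2(x) by factoring powers of 2 out of the numerator and denominator: v_2(1/4) = -2. Step 2 — apply |x|_p = p^{-v_p(x)} = 2^{2} = 4.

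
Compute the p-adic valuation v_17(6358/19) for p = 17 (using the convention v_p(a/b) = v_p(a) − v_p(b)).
v_17(6358/19) = 2

Factor powers of 17 from the numerator and denominator of the reduced fraction: 6358 = 17^2 · 22 and 19 = 17^0 · 19. Apply v_p(a/b) = v_p(a) − v_p(b): v_17(6358/19) = 2 − 0 = 2.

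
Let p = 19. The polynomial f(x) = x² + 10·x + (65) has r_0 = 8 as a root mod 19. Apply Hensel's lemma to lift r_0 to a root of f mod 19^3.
r_2 = 5651 (mod 6859)

Hensel: r_{i+1} = r_i − f(r_i)·(f′(r_i))^{-1} mod 19^{i+2}, f′(x) = 2x + 10. Iterate:
  r_0 = 8 (mod 19)
  r_1 = 236 (mod 361)
  r_2 = 5651 (mod 6859)
Final: r = 5651 satisfies f(r) ≡ 0 mod 19^3.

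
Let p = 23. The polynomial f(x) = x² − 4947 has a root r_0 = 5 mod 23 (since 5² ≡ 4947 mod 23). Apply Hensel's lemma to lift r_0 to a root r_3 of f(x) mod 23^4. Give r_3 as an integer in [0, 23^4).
r_3 = 191043 (mod 279841)

Hensel's recurrence: r_{i+1} = r_i − f(r_i)·(f′(r_i))^{-1} mod 23^{i+2}, with f′(x) = 2x. Iterate:
  r_0 = 5 (mod 23)
  r_1 = 74 (mod 529)
  r_2 = 8538 (mod 12167)
  r_3 = 191043 (mod 279841)
Final: r_3 = 191043, and one checks f(r_3) ≡ 0 mod 23^4.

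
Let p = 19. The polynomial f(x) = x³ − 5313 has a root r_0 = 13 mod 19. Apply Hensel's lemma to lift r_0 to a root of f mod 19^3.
r_2 = 1058 (mod 6859)

Hensel: r_{i+1} = r_i − f(r_i)/f′(r_i) mod 19^{i+2}, where f′(x) = 3x². Iterate:
  r_0 = 13 (mod 19)
  r_1 = 336 (mod 361)
  r_2 = 1058 (mod 6859)
Final: r = 1058 with f(r) ≡ 0 mod 19^3.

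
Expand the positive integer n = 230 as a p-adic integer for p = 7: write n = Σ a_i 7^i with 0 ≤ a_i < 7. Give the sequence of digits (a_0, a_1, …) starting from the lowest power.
(a_0, a_1, …) = (6, 4, 4)

Repeated division by 7 gives the digits low-to-high: 230 = 6 + 4·7^1 + 4·7^2. Digit sequence: (6, 4, 4).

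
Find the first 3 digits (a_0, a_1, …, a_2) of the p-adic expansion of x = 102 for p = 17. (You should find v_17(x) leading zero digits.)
(a_0, …, a_2) = (0, 6, 0)

v_17(102) = 1, so a_0 = ... = a_0 = 0. Factor out: x = 17^1 · u with u = 6 a unit in ℤ_17. Expand u iteratively via a_{v+i} = u_i mod 17, u_{i+1} = (u_i − a_{v+i})/17:
  u_0 = 6;  a_1 = 6;  u_1 = (u_0 − 6)/17 = 0
  u_1 = 0;  a_2 = 0;  u_2 = (u_1 − 0)/17 = 0
Digits: (0, 6, 0).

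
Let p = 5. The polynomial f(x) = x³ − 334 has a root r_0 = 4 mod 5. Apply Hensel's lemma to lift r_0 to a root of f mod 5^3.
r_2 = 94 (mod 125)

Hensel: r_{i+1} = r_i − f(r_i)/f′(r_i) mod 5^{i+2}, where f′(x) = 3x². Iterate:
  r_0 = 4 (mod 5)
  r_1 = 19 (mod 25)
  r_2 = 94 (mod 125)
Final: r = 94 with f(r) ≡ 0 mod 5^3.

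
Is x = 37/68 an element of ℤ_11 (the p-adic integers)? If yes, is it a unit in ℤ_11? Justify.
x ∈ ℤ_11^× (unit); v_11(x) = 0

ℤ_11 = {x ∈ ℚ_11 : v_11(x) ≥ 0} and ℤ_11^× = {x ∈ ℤ_11 : v_11(x) = 0}. Here v_11(37/68) = v_11(num) − v_11(den) = 0; compare against these criteria.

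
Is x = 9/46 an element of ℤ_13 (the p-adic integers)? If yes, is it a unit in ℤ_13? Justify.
x ∈ ℤ_13^× (unit); v_13(x) = 0

ℤ_13 = {x ∈ ℚ_13 : v_13(x) ≥ 0} and ℤ_13^× = {x ∈ ℤ_13 : v_13(x) = 0}. Here v_13(9/46) = v_13(num) − v_13(den) = 0; compare against these criteria.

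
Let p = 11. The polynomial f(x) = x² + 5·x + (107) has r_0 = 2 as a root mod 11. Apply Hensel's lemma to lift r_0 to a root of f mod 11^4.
r_3 = 11376 (mod 14641)

Hensel: r_{i+1} = r_i − f(r_i)·(f′(r_i))^{-1} mod 11^{i+2}, f′(x) = 2x + 5. Iterate:
  r_0 = 2 (mod 11)
  r_1 = 2 (mod 121)
  r_2 = 728 (mod 1331)
  r_3 = 11376 (mod 14641)
Final: r = 11376 satisfies f(r) ≡ 0 mod 11^4.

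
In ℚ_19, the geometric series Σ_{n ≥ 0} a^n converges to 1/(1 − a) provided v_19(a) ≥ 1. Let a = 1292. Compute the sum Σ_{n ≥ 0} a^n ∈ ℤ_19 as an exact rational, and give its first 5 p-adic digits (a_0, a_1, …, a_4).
Σ a^n = 1/(1 − a) = -1/1291;  first 5 digits = (1, 11, 10, 16, 4)

v_19(a) = 1 ≥ 1, so the series converges in ℤ_19 to 1/(1 − a) = 1/(1 − 1292) = -1/1291. Expand this rational in ℤ_19: compute digits iteratively via d_i = x_i mod 19, x_{i+1} = (x_i − d_i)/19. The first 5 digits are (1, 11, 10, 16, 4).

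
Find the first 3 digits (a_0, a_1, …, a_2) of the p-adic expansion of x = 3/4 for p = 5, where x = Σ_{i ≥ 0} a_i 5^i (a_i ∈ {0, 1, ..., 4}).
(a_0, …, a_2) = (2, 1, 1)

v_5(3/4) = 0 (numerator and denominator both coprime to 5), so x ∈ ℤ_5^×. Compute digits iteratively via a_i = x_i mod 5, x_{i+1} = (x_i − a_i)/5, with x_0 = x:
  x_0 = 3/4;  a_0 = 2;  x_1 = (x_0 − 2)/5 = -1/4
  x_1 = -1/4;  a_1 = 1;  x_2 = (x_1 − 1)/5 = -1/4
  x_2 = -1/4;  a_2 = 1;  x_3 = (x_2 − 1)/5 = -1/4
Digits: (2, 1, 1).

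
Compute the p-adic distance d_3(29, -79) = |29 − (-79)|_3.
d_3(29, -79) = 1/27

Step 1 — x − y = 29 − (-79) = 108. Step 2 — v_3(108) = 3 (factor: 108 = (3^3 · 4); the sign does not affect v_p). Step 3 — |x − y|_3 = 3^{-3} = 1/27.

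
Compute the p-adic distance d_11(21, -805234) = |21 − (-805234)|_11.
d_11(21, -805234) = 1/161051

Step 1 — x − y = 21 − (-805234) = 805255. Step 2 — v_11(805255) = 5 (factor: 805255 = (11^5 · 5); the sign does not affect v_p). Step 3 — |x − y|_11 = 11^{-5} = 1/161051.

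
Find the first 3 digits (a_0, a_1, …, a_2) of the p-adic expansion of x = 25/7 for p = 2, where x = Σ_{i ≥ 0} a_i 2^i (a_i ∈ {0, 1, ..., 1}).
(a_0, …, a_2) = (1, 1, 1)

v_2(25/7) = 0 (numerator and denominator both coprime to 2), so x ∈ ℤ_2^×. Compute digits iteratively via a_i = x_i mod 2, x_{i+1} = (x_i − a_i)/2, with x_0 = x:
  x_0 = 25/7;  a_0 = 1;  x_1 = (x_0 − 1)/2 = 9/7
  x_1 = 9/7;  a_1 = 1;  x_2 = (x_1 − 1)/2 = 1/7
  x_2 = 1/7;  a_2 = 1;  x_3 = (x_2 − 1)/2 = -3/7
Digits: (1, 1, 1).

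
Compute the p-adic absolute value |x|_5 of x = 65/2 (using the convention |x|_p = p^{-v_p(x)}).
|65/2|_5 = 1/5

Step 1 — compute v_5(x) by factoring powers of 5 out of the numerator and denominator: v_5(65/2) = 1. Step 2 — apply |x|_p = p^{-v_p(x)} = 5^{-1} = 1/5.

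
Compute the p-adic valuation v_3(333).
v_3(333) = 2

v_3(n) is the largest exponent k such that 3^k divides n. Factor out: 333 = 3^2 · 37. (Sign doesn't affect v_p.) So v_3(333) = 2.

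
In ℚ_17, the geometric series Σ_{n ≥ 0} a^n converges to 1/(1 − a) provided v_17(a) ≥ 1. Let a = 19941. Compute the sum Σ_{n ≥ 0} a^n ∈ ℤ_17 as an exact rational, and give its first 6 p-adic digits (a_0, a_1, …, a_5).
Σ a^n = 1/(1 − a) = -1/19940;  first 6 digits = (1, 0, 1, 4, 1, 8)

v_17(a) = 2 ≥ 1, so the series converges in ℤ_17 to 1/(1 − a) = 1/(1 − 19941) = -1/19940. Expand this rational in ℤ_17: compute digits iteratively via d_i = x_i mod 17, x_{i+1} = (x_i − d_i)/17. The first 6 digits are (1, 0, 1, 4, 1, 8).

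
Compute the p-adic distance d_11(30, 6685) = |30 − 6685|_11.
d_11(30, 6685) = 1/1331

Step 1 — x − y = 30 − 6685 = -6655. Step 2 — v_11(-6655) = 3 (factor: -6655 = −(11^3 · 5); the sign does not affect v_p). Step 3 — |x − y|_11 = 11^{-3} = 1/1331.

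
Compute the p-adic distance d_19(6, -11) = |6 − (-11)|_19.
d_19(6, -11) = 1

Step 1 — x − y = 6 − (-11) = 17. Step 2 — v_19(17) = 0 (factor: 17 = (19^0 · 17); the sign does not affect v_p). Step 3 — |x − y|_19 = 19^{0} = 1.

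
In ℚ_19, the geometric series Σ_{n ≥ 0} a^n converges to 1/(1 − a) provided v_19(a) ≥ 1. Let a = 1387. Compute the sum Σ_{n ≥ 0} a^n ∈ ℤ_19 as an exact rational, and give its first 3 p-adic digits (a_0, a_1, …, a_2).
Σ a^n = 1/(1 − a) = -1/1386;  first 3 digits = (1, 16, 12)

v_19(a) = 1 ≥ 1, so the series converges in ℤ_19 to 1/(1 − a) = 1/(1 − 1387) = -1/1386. Expand this rational in ℤ_19: compute digits iteratively via d_i = x_i mod 19, x_{i+1} = (x_i − d_i)/19. The first 3 digits are (1, 16, 12).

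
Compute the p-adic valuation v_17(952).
v_17(952) = 1

v_17(n) is the largest exponent k such that 17^k divides n. Factor out: 952 = 17^1 · 56. (Sign doesn't affect v_p.) So v_17(952) = 1.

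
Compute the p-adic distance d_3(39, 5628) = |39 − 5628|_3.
d_3(39, 5628) = 1/243

Step 1 — x − y = 39 − 5628 = -5589. Step 2 — v_3(-5589) = 5 (factor: -5589 = −(3^5 · 23); the sign does not affect v_p). Step 3 — |x − y|_3 = 3^{-5} = 1/243.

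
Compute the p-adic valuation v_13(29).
v_13(29) = 0

v_13(n) is the largest exponent k such that 13^k divides n. Factor out: 29 = 13^0 · 29. (Sign doesn't affect v_p.) So v_13(29) = 0.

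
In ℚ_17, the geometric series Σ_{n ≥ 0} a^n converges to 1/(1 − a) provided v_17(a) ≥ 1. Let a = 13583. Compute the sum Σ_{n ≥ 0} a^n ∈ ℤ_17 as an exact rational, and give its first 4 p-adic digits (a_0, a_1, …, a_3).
Σ a^n = 1/(1 − a) = -1/13582;  first 4 digits = (1, 0, 13, 2)

v_17(a) = 2 ≥ 1, so the series converges in ℤ_17 to 1/(1 − a) = 1/(1 − 13583) = -1/13582. Expand this rational in ℤ_17: compute digits iteratively via d_i = x_i mod 17, x_{i+1} = (x_i − d_i)/17. The first 4 digits are (1, 0, 13, 2).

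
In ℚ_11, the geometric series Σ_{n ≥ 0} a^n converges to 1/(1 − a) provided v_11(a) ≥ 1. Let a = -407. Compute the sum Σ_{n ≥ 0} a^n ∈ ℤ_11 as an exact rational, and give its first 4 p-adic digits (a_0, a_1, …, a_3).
Σ a^n = 1/(1 − a) = 1/408;  first 4 digits = (1, 7, 1, 5)

v_11(a) = 1 ≥ 1, so the series converges in ℤ_11 to 1/(1 − a) = 1/(1 − (-407)) = 1/408. Expand this rational in ℤ_11: compute digits iteratively via d_i = x_i mod 11, x_{i+1} = (x_i − d_i)/11. The first 4 digits are (1, 7, 1, 5).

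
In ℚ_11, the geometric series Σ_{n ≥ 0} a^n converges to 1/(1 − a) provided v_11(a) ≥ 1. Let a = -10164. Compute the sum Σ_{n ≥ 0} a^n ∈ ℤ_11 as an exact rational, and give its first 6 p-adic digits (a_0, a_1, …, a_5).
Σ a^n = 1/(1 − a) = 1/10165;  first 6 digits = (1, 0, 4, 3, 4, 3)

v_11(a) = 2 ≥ 1, so the series converges in ℤ_11 to 1/(1 − a) = 1/(1 − (-10164)) = 1/10165. Expand this rational in ℤ_11: compute digits iteratively via d_i = x_i mod 11, x_{i+1} = (x_i − d_i)/11. The first 6 digits are (1, 0, 4, 3, 4, 3).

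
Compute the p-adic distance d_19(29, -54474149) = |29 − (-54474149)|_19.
d_19(29, -54474149) = 1/2476099

Step 1 — x − y = 29 − (-54474149) = 54474178. Step 2 — v_19(54474178) = 5 (factor: 54474178 = (19^5 · 22); the sign does not affect v_p). Step 3 — |x − y|_19 = 19^{-5} = 1/2476099.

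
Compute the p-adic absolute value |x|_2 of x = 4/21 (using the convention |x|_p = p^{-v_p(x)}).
|4/21|_2 = 1/4

Step 1 — compute v_2(x) by factoring powers of 2 out of the numerator and denominator: v_2(4/21) = 2. Step 2 — apply |x|_p = p^{-v_p(x)} = 2^{-2} = 1/4.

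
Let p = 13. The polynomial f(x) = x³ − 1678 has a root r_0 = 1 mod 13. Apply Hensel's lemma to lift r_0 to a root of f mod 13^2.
r_1 = 53 (mod 169)

Hensel: r_{i+1} = r_i − f(r_i)/f′(r_i) mod 13^{i+2}, where f′(x) = 3x². Iterate:
  r_0 = 1 (mod 13)
  r_1 = 53 (mod 169)
Final: r = 53 with f(r) ≡ 0 mod 13^2.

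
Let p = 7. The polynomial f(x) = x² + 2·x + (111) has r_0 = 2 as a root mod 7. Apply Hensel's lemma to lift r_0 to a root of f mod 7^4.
r_3 = 709 (mod 2401)

Hensel: r_{i+1} = r_i − f(r_i)·(f′(r_i))^{-1} mod 7^{i+2}, f′(x) = 2x + 2. Iterate:
  r_0 = 2 (mod 7)
  r_1 = 23 (mod 49)
  r_2 = 23 (mod 343)
  r_3 = 709 (mod 2401)
Final: r = 709 satisfies f(r) ≡ 0 mod 7^4.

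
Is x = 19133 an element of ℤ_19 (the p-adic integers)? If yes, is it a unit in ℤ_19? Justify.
x ∈ ℤ_19 but not a unit; v_19(x) = 2 > 0

ℤ_19 = {x ∈ ℚ_19 : v_19(x) ≥ 0} and ℤ_19^× = {x ∈ ℤ_19 : v_19(x) = 0}. Here v_19(19133) = v_19(num) − v_19(den) = 2; compare against these criteria.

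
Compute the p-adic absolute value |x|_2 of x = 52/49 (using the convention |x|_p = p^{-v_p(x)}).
|52/49|_2 = 1/4

Step 1 — compute v_2(x) by factoring powers of 2 out of the numerator and denominator: v_2(52/49) = 2. Step 2 — apply |x|_p = p^{-v_p(x)} = 2^{-2} = 1/4.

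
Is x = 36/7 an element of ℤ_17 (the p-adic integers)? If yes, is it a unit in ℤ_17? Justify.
x ∈ ℤ_17^× (unit); v_17(x) = 0

ℤ_17 = {x ∈ ℚ_17 : v_17(x) ≥ 0} and ℤ_17^× = {x ∈ ℤ_17 : v_17(x) = 0}. Here v_17(36/7) = v_17(num) − v_17(den) = 0; compare against these criteria.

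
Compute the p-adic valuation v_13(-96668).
v_13(-96668) = 3

v_13(n) is the largest exponent k such that 13^k divides n. Factor out: -96668 = -13^3 · 44. (Sign doesn't affect v_p.) So v_13(-96668) = 3.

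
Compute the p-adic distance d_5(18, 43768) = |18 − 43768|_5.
d_5(18, 43768) = 1/3125

Step 1 — x − y = 18 − 43768 = -43750. Step 2 — v_5(-43750) = 5 (factor: -43750 = −(5^5 · 14); the sign does not affect v_p). Step 3 — |x − y|_5 = 5^{-5} = 1/3125.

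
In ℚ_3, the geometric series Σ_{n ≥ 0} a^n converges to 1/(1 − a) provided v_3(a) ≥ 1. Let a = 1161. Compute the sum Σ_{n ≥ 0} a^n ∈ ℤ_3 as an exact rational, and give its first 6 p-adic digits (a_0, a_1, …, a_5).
Σ a^n = 1/(1 − a) = -1/1160;  first 6 digits = (1, 0, 0, 1, 2, 1)

v_3(a) = 3 ≥ 1, so the series converges in ℤ_3 to 1/(1 − a) = 1/(1 − 1161) = -1/1160. Expand this rational in ℤ_3: compute digits iteratively via d_i = x_i mod 3, x_{i+1} = (x_i − d_i)/3. The first 6 digits are (1, 0, 0, 1, 2, 1).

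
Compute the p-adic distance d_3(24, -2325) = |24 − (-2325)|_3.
d_3(24, -2325) = 1/81

Step 1 — x − y = 24 − (-2325) = 2349. Step 2 — v_3(2349) = 4 (factor: 2349 = (3^4 · 29); the sign does not affect v_p). Step 3 — |x − y|_3 = 3^{-4} = 1/81.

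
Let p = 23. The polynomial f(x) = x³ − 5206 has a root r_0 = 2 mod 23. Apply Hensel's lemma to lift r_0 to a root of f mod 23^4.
r_3 = 253209 (mod 279841)

Hensel: r_{i+1} = r_i − f(r_i)/f′(r_i) mod 23^{i+2}, where f′(x) = 3x². Iterate:
  r_0 = 2 (mod 23)
  r_1 = 347 (mod 529)
  r_2 = 9869 (mod 12167)
  r_3 = 253209 (mod 279841)
Final: r = 253209 with f(r) ≡ 0 mod 23^4.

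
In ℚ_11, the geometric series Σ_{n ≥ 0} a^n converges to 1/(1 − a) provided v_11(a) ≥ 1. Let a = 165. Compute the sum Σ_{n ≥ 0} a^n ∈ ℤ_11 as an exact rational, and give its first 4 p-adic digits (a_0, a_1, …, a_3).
Σ a^n = 1/(1 − a) = -1/164;  first 4 digits = (1, 4, 6, 7)

v_11(a) = 1 ≥ 1, so the series converges in ℤ_11 to 1/(1 − a) = 1/(1 − 165) = -1/164. Expand this rational in ℤ_11: compute digits iteratively via d_i = x_i mod 11, x_{i+1} = (x_i − d_i)/11. The first 4 digits are (1, 4, 6, 7).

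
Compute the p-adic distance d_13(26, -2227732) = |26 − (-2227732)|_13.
d_13(26, -2227732) = 1/371293

Step 1 — x − y = 26 − (-2227732) = 2227758. Step 2 — v_13(2227758) = 5 (factor: 2227758 = (13^5 · 6); the sign does not affect v_p). Step 3 — |x − y|_13 = 13^{-5} = 1/371293.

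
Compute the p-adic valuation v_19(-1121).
v_19(-1121) = 1

v_19(n) is the largest exponent k such that 19^k divides n. Factor out: -1121 = -19^1 · 59. (Sign doesn't affect v_p.) So v_19(-1121) = 1.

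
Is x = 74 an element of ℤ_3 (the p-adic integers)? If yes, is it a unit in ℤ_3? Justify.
x ∈ ℤ_3^× (unit); v_3(x) = 0

ℤ_3 = {x ∈ ℚ_3 : v_3(x) ≥ 0} and ℤ_3^× = {x ∈ ℤ_3 : v_3(x) = 0}. Here v_3(74) = v_3(num) − v_3(den) = 0; compare against these criteria.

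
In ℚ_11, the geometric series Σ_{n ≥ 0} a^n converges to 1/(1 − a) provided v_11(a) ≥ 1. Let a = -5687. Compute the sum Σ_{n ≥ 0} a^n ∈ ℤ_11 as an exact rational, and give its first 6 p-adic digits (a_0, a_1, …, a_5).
Σ a^n = 1/(1 − a) = 1/5688;  first 6 digits = (1, 0, 8, 6, 8, 2)

v_11(a) = 2 ≥ 1, so the series converges in ℤ_11 to 1/(1 − a) = 1/(1 − (-5687)) = 1/5688. Expand this rational in ℤ_11: compute digits iteratively via d_i = x_i mod 11, x_{i+1} = (x_i − d_i)/11. The first 6 digits are (1, 0, 8, 6, 8, 2).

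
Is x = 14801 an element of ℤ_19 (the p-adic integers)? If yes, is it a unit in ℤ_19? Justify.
x ∈ ℤ_19 but not a unit; v_19(x) = 2 > 0

ℤ_19 = {x ∈ ℚ_19 : v_19(x) ≥ 0} and ℤ_19^× = {x ∈ ℤ_19 : v_19(x) = 0}. Here v_19(14801) = v_19(num) − v_19(den) = 2; compare against these criteria.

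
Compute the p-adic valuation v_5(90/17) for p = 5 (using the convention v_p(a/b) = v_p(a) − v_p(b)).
v_5(90/17) = 1

Factor powers of 5 from the numerator and denominator of the reduced fraction: 90 = 5^1 · 18 and 17 = 5^0 · 17. Apply v_p(a/b) = v_p(a) − v_p(b): v_5(90/17) = 1 − 0 = 1.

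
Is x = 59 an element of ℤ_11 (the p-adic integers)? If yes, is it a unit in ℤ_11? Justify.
x ∈ ℤ_11^× (unit); v_11(x) = 0

ℤ_11 = {x ∈ ℚ_11 : v_11(x) ≥ 0} and ℤ_11^× = {x ∈ ℤ_11 : v_11(x) = 0}. Here v_11(59) = v_11(num) − v_11(den) = 0; compare against these criteria.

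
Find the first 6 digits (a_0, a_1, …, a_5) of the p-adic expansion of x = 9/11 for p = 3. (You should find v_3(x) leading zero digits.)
(a_0, …, a_5) = (0, 0, 2, 1, 0, 2)

v_3(9/11) = 2, so a_0 = ... = a_1 = 0. Factor out: x = 3^2 · u with u = 1/11 a unit in ℤ_3. Expand u iteratively via a_{v+i} = u_i mod 3, u_{i+1} = (u_i − a_{v+i})/3:
  u_0 = 1/11;  a_2 = 2;  u_1 = (u_0 − 2)/3 = -7/11
  u_1 = -7/11;  a_3 = 1;  u_2 = (u_1 − 1)/3 = -6/11
  u_2 = -6/11;  a_4 = 0;  u_3 = (u_2 − 0)/3 = -2/11
  u_3 = -2/11;  a_5 = 2;  u_4 = (u_3 − 2)/3 = -8/11
Digits: (0, 0, 2, 1, 0, 2).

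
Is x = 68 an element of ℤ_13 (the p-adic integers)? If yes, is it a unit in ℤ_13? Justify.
x ∈ ℤ_13^× (unit); v_13(x) = 0

ℤ_13 = {x ∈ ℚ_13 : v_13(x) ≥ 0} and ℤ_13^× = {x ∈ ℤ_13 : v_13(x) = 0}. Here v_13(68) = v_13(num) − v_13(den) = 0; compare against these criteria.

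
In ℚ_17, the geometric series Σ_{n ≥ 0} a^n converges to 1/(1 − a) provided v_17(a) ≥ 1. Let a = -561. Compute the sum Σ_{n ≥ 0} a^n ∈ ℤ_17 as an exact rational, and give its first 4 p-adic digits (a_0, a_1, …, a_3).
Σ a^n = 1/(1 − a) = 1/562;  first 4 digits = (1, 1, 16, 13)

v_17(a) = 1 ≥ 1, so the series converges in ℤ_17 to 1/(1 − a) = 1/(1 − (-561)) = 1/562. Expand this rational in ℤ_17: compute digits iteratively via d_i = x_i mod 17, x_{i+1} = (x_i − d_i)/17. The first 4 digits are (1, 1, 16, 13).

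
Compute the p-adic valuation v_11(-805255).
v_11(-805255) = 5

v_11(n) is the largest exponent k such that 11^k divides n. Factor out: -805255 = -11^5 · 5. (Sign doesn't affect v_p.) So v_11(-805255) = 5.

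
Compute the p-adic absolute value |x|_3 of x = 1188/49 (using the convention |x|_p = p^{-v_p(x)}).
|1188/49|_3 = 1/27

Step 1 — compute v_3(x) by factoring powers of 3 out of the numerator and denominator: v_3(1188/49) = 3. Step 2 — apply |x|_p = p^{-v_p(x)} = 3^{-3} = 1/27.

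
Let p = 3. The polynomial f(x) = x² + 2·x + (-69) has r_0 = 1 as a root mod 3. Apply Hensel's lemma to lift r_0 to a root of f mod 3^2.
r_1 = 4 (mod 9)

Hensel: r_{i+1} = r_i − f(r_i)·(f′(r_i))^{-1} mod 3^{i+2}, f′(x) = 2x + 2. Iterate:
  r_0 = 1 (mod 3)
  r_1 = 4 (mod 9)
Final: r = 4 satisfies f(r) ≡ 0 mod 3^2.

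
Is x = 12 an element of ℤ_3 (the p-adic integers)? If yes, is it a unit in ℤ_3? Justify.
x ∈ ℤ_3 but not a unit; v_3(x) = 1 > 0

ℤ_3 = {x ∈ ℚ_3 : v_3(x) ≥ 0} and ℤ_3^× = {x ∈ ℤ_3 : v_3(x) = 0}. Here v_3(12) = v_3(num) − v_3(den) = 1; compare against these criteria.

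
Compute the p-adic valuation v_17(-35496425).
v_17(-35496425) = 5

v_17(n) is the largest exponent k such that 17^k divides n. Factor out: -35496425 = -17^5 · 25. (Sign doesn't affect v_p.) So v_17(-35496425) = 5.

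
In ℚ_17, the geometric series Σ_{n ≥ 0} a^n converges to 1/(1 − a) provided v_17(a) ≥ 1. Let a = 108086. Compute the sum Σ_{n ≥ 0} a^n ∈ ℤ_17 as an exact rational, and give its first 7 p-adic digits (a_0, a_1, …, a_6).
Σ a^n = 1/(1 − a) = -1/108085;  first 7 digits = (1, 0, 0, 5, 1, 0, 8)

v_17(a) = 3 ≥ 1, so the series converges in ℤ_17 to 1/(1 − a) = 1/(1 − 108086) = -1/108085. Expand this rational in ℤ_17: compute digits iteratively via d_i = x_i mod 17, x_{i+1} = (x_i − d_i)/17. The first 7 digits are (1, 0, 0, 5, 1, 0, 8).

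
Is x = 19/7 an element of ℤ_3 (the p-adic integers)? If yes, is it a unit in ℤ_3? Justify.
x ∈ ℤ_3^× (unit); v_3(x) = 0

ℤ_3 = {x ∈ ℚ_3 : v_3(x) ≥ 0} and ℤ_3^× = {x ∈ ℤ_3 : v_3(x) = 0}. Here v_3(19/7) = v_3(num) − v_3(den) = 0; compare against these criteria.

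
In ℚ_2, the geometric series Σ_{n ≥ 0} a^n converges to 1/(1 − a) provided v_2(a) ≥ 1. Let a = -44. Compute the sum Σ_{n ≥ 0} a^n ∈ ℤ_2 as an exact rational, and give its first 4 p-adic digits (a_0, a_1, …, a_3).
Σ a^n = 1/(1 − a) = 1/45;  first 4 digits = (1, 0, 1, 0)

v_2(a) = 2 ≥ 1, so the series converges in ℤ_2 to 1/(1 − a) = 1/(1 − (-44)) = 1/45. Expand this rational in ℤ_2: compute digits iteratively via d_i = x_i mod 2, x_{i+1} = (x_i − d_i)/2. The first 4 digits are (1, 0, 1, 0).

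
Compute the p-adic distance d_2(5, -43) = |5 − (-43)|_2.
d_2(5, -43) = 1/16

Step 1 — x − y = 5 − (-43) = 48. Step 2 — v_2(48) = 4 (factor: 48 = (2^4 · 3); the sign does not affect v_p). Step 3 — |x − y|_2 = 2^{-4} = 1/16.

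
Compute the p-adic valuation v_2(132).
v_2(132) = 2

v_2(n) is the largest exponent k such that 2^k divides n. Factor out: 132 = 2^2 · 33. (Sign doesn't affect v_p.) So v_2(132) = 2.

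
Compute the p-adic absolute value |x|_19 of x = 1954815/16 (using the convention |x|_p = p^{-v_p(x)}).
|1954815/16|_19 = 1/130321

Step 1 — compute v_19(x) by factoring powers of 19 out of the numerator and denominator: v_19(1954815/16) = 4. Step 2 — apply |x|_p = p^{-v_p(x)} = 19^{-4} = 1/130321.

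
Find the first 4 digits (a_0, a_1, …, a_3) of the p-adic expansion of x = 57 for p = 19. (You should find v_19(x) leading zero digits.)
(a_0, …, a_3) = (0, 3, 0, 0)

v_19(57) = 1, so a_0 = ... = a_0 = 0. Factor out: x = 19^1 · u with u = 3 a unit in ℤ_19. Expand u iteratively via a_{v+i} = u_i mod 19, u_{i+1} = (u_i − a_{v+i})/19:
  u_0 = 3;  a_1 = 3;  u_1 = (u_0 − 3)/19 = 0
  u_1 = 0;  a_2 = 0;  u_2 = (u_1 − 0)/19 = 0
  u_2 = 0;  a_3 = 0;  u_3 = (u_2 − 0)/19 = 0
Digits: (0, 3, 0, 0).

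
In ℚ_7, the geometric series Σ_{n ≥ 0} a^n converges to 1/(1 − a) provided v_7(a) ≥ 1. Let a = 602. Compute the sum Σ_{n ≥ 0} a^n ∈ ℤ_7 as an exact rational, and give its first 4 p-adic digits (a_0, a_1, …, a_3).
Σ a^n = 1/(1 − a) = -1/601;  first 4 digits = (1, 2, 2, 2)

v_7(a) = 1 ≥ 1, so the series converges in ℤ_7 to 1/(1 − a) = 1/(1 − 602) = -1/601. Expand this rational in ℤ_7: compute digits iteratively via d_i = x_i mod 7, x_{i+1} = (x_i − d_i)/7. The first 4 digits are (1, 2, 2, 2).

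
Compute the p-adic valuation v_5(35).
v_5(35) = 1

v_5(n) is the largest exponent k such that 5^k divides n. Factor out: 35 = 5^1 · 7. (Sign doesn't affect v_p.) So v_5(35) = 1.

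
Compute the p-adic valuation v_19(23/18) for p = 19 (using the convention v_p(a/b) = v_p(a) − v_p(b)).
v_19(23/18) = 0

Factor powers of 19 from the numerator and denominator of the reduced fraction: 23 = 19^0 · 23 and 18 = 19^0 · 18. Apply v_p(a/b) = v_p(a) − v_p(b): v_19(23/18) = 0 − 0 = 0.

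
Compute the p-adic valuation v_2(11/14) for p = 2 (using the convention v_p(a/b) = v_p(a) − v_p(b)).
v_2(11/14) = -1

Factor powers of 2 from the numerator and denominator of the reduced fraction: 11 = 2^0 · 11 and 14 = 2^1 · 7. Apply v_p(a/b) = v_p(a) − v_p(b): v_2(11/14) = 0 − 1 = -1.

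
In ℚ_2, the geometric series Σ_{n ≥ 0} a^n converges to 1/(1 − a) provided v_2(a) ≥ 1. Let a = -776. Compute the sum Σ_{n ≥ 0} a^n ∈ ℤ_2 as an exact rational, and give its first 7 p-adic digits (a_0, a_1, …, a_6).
Σ a^n = 1/(1 − a) = 1/777;  first 7 digits = (1, 0, 0, 1, 1, 1, 0)

v_2(a) = 3 ≥ 1, so the series converges in ℤ_2 to 1/(1 − a) = 1/(1 − (-776)) = 1/777. Expand this rational in ℤ_2: compute digits iteratively via d_i = x_i mod 2, x_{i+1} = (x_i − d_i)/2. The first 7 digits are (1, 0, 0, 1, 1, 1, 0).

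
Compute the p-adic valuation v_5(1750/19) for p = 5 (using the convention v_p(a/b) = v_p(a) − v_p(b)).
v_5(1750/19) = 3

Factor powers of 5 from the numerator and denominator of the reduced fraction: 1750 = 5^3 · 14 and 19 = 5^0 · 19. Apply v_p(a/b) = v_p(a) − v_p(b): v_5(1750/19) = 3 − 0 = 3.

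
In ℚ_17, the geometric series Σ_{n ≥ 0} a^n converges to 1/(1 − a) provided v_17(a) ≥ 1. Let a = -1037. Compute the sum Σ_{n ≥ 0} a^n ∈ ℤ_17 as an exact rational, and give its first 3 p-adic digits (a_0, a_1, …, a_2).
Σ a^n = 1/(1 − a) = 1/1038;  first 3 digits = (1, 7, 11)

v_17(a) = 1 ≥ 1, so the series converges in ℤ_17 to 1/(1 − a) = 1/(1 − (-1037)) = 1/1038. Expand this rational in ℤ_17: compute digits iteratively via d_i = x_i mod 17, x_{i+1} = (x_i − d_i)/17. The first 3 digits are (1, 7, 11).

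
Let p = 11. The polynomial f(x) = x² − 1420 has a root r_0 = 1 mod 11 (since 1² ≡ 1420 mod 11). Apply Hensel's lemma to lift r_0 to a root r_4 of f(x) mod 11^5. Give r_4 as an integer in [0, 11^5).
r_4 = 5732 (mod 161051)

Hensel's recurrence: r_{i+1} = r_i − f(r_i)·(f′(r_i))^{-1} mod 11^{i+2}, with f′(x) = 2x. Iterate:
  r_0 = 1 (mod 11)
  r_1 = 45 (mod 121)
  r_2 = 408 (mod 1331)
  r_3 = 5732 (mod 14641)
  r_4 = 5732 (mod 161051)
Final: r_4 = 5732, and one checks f(r_4) ≡ 0 mod 11^5.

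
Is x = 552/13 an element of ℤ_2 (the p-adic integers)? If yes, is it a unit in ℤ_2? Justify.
x ∈ ℤ_2 but not a unit; v_2(x) = 3 > 0

ℤ_2 = {x ∈ ℚ_2 : v_2(x) ≥ 0} and ℤ_2^× = {x ∈ ℤ_2 : v_2(x) = 0}. Here v_2(552/13) = v_2(num) − v_2(den) = 3; compare against these criteria.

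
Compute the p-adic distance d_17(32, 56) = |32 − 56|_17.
d_17(32, 56) = 1

Step 1 — x − y = 32 − 56 = -24. Step 2 — v_17(-24) = 0 (factor: -24 = −(17^0 · 24); the sign does not affect v_p). Step 3 — |x − y|_17 = 17^{0} = 1.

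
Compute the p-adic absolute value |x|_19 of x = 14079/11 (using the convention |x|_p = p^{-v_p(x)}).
|14079/11|_19 = 1/361

Step 1 — compute v_19(x) by factoring powers of 19 out of the numerator and denominator: v_19(14079/11) = 2. Step 2 — apply |x|_p = p^{-v_p(x)} = 19^{-2} = 1/361.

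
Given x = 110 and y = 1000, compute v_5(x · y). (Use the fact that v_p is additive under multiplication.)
v_5(110000) = 4

v_p(x) = 1 (factor: 110 = 5^1 · 22); v_p(y) = 3 (factor: 1000 = 5^3 · 8). Additivity: v_p(xy) = v_p(x) + v_p(y) = 1 + 3 = 4. (Direct check: xy = 110000 = 5^4 · (176).)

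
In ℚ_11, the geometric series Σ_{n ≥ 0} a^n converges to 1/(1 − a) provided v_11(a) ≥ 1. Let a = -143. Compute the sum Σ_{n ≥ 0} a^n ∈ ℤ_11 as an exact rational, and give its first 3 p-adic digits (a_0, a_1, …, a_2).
Σ a^n = 1/(1 − a) = 1/144;  first 3 digits = (1, 9, 2)

v_11(a) = 1 ≥ 1, so the series converges in ℤ_11 to 1/(1 − a) = 1/(1 − (-143)) = 1/144. Expand this rational in ℤ_11: compute digits iteratively via d_i = x_i mod 11, x_{i+1} = (x_i − d_i)/11. The first 3 digits are (1, 9, 2).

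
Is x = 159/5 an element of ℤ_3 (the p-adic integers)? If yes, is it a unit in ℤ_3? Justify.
x ∈ ℤ_3 but not a unit; v_3(x) = 1 > 0

ℤ_3 = {x ∈ ℚ_3 : v_3(x) ≥ 0} and ℤ_3^× = {x ∈ ℤ_3 : v_3(x) = 0}. Here v_3(159/5) = v_3(num) − v_3(den) = 1; compare against these criteria.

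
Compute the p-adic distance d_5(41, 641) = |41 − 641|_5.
d_5(41, 641) = 1/25

Step 1 — x − y = 41 − 641 = -600. Step 2 — v_5(-600) = 2 (factor: -600 = −(5^2 · 24); the sign does not affect v_p). Step 3 — |x − y|_5 = 5^{-2} = 1/25.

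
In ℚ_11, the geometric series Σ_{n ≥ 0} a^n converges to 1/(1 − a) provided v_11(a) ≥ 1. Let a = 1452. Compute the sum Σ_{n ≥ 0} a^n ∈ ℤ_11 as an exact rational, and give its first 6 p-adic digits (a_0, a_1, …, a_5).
Σ a^n = 1/(1 − a) = -1/1451;  first 6 digits = (1, 0, 1, 1, 1, 2)

v_11(a) = 2 ≥ 1, so the series converges in ℤ_11 to 1/(1 − a) = 1/(1 − 1452) = -1/1451. Expand this rational in ℤ_11: compute digits iteratively via d_i = x_i mod 11, x_{i+1} = (x_i − d_i)/11. The first 6 digits are (1, 0, 1, 1, 1, 2).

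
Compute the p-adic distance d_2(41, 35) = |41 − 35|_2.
d_2(41, 35) = 1/2

Step 1 — x − y = 41 − 35 = 6. Step 2 — v_2(6) = 1 (factor: 6 = (2^1 · 3); the sign does not affect v_p). Step 3 — |x − y|_2 = 2^{-1} = 1/2.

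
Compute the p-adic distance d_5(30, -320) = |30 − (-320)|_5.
d_5(30, -320) = 1/25

Step 1 — x − y = 30 − (-320) = 350. Step 2 — v_5(350) = 2 (factor: 350 = (5^2 · 14); the sign does not affect v_p). Step 3 — |x − y|_5 = 5^{-2} = 1/25.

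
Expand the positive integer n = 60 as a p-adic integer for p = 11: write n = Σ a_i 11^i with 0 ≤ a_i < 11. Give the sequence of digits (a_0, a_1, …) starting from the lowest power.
(a_0, a_1, …) = (5, 5)

Repeated division by 11 gives the digits low-to-high: 60 = 5 + 5·11^1. Digit sequence: (5, 5).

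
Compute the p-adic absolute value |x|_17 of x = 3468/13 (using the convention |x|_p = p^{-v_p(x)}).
|3468/13|_17 = 1/289

Step 1 — compute v_17(x) by factoring powers of 17 out of the numerator and denominator: v_17(3468/13) = 2. Step 2 — apply |x|_p = p^{-v_p(x)} = 17^{-2} = 1/289.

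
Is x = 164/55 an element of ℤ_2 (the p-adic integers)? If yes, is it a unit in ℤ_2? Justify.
x ∈ ℤ_2 but not a unit; v_2(x) = 2 > 0

ℤ_2 = {x ∈ ℚ_2 : v_2(x) ≥ 0} and ℤ_2^× = {x ∈ ℤ_2 : v_2(x) = 0}. Here v_2(164/55) = v_2(num) − v_2(den) = 2; compare against these criteria.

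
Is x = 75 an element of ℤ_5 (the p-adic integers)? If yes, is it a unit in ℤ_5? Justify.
x ∈ ℤ_5 but not a unit; v_5(x) = 2 > 0

ℤ_5 = {x ∈ ℚ_5 : v_5(x) ≥ 0} and ℤ_5^× = {x ∈ ℤ_5 : v_5(x) = 0}. Here v_5(75) = v_5(num) − v_5(den) = 2; compare against these criteria.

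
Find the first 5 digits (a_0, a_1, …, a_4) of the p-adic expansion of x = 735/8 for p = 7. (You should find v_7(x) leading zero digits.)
(a_0, …, a_4) = (0, 0, 1, 1, 6)

v_7(735/8) = 2, so a_0 = ... = a_1 = 0. Factor out: x = 7^2 · u with u = 15/8 a unit in ℤ_7. Expand u iteratively via a_{v+i} = u_i mod 7, u_{i+1} = (u_i − a_{v+i})/7:
  u_0 = 15/8;  a_2 = 1;  u_1 = (u_0 − 1)/7 = 1/8
  u_1 = 1/8;  a_3 = 1;  u_2 = (u_1 − 1)/7 = -1/8
  u_2 = -1/8;  a_4 = 6;  u_3 = (u_2 − 6)/7 = -7/8
Digits: (0, 0, 1, 1, 6).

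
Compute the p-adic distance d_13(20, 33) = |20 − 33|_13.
d_13(20, 33) = 1/13

Step 1 — x − y = 20 − 33 = -13. Step 2 — v_13(-13) = 1 (factor: -13 = −(13^1 · 1); the sign does not affect v_p). Step 3 — |x − y|_13 = 13^{-1} = 1/13.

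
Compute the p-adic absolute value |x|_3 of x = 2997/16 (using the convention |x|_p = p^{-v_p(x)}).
|2997/16|_3 = 1/81

Step 1 — compute v_3(x) by factoring powers of 3 out of the numerator and denominator: v_3(2997/16) = 4. Step 2 — apply |x|_p = p^{-v_p(x)} = 3^{-4} = 1/81.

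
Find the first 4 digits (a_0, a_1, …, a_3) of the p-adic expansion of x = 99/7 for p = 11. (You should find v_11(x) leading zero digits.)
(a_0, …, a_3) = (0, 6, 9, 7)

v_11(99/7) = 1, so a_0 = ... = a_0 = 0. Factor out: x = 11^1 · u with u = 9/7 a unit in ℤ_11. Expand u iteratively via a_{v+i} = u_i mod 11, u_{i+1} = (u_i − a_{v+i})/11:
  u_0 = 9/7;  a_1 = 6;  u_1 = (u_0 − 6)/11 = -3/7
  u_1 = -3/7;  a_2 = 9;  u_2 = (u_1 − 9)/11 = -6/7
  u_2 = -6/7;  a_3 = 7;  u_3 = (u_2 − 7)/11 = -5/7
Digits: (0, 6, 9, 7).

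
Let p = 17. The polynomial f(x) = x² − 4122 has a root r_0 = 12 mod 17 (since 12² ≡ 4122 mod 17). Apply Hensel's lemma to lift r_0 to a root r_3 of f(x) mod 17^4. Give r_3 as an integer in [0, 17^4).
r_3 = 3140 (mod 83521)

Hensel's recurrence: r_{i+1} = r_i − f(r_i)·(f′(r_i))^{-1} mod 17^{i+2}, with f′(x) = 2x. Iterate:
  r_0 = 12 (mod 17)
  r_1 = 250 (mod 289)
  r_2 = 3140 (mod 4913)
  r_3 = 3140 (mod 83521)
Final: r_3 = 3140, and one checks f(r_3) ≡ 0 mod 17^4.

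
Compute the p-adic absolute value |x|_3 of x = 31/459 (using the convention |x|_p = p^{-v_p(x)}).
|31/459|_3 = 27

Step 1 — compute v_3(x) by factoring powers of 3 out of the numerator and denominator: v_3(31/459) = -3. Step 2 — apply |x|_p = p^{-v_p(x)} = 3^{3} = 27.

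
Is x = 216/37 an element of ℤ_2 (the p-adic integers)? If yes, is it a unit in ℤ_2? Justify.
x ∈ ℤ_2 but not a unit; v_2(x) = 3 > 0

ℤ_2 = {x ∈ ℚ_2 : v_2(x) ≥ 0} and ℤ_2^× = {x ∈ ℤ_2 : v_2(x) = 0}. Here v_2(216/37) = v_2(num) − v_2(den) = 3; compare against these criteria.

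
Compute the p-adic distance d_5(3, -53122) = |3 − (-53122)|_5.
d_5(3, -53122) = 1/3125

Step 1 — x − y = 3 − (-53122) = 53125. Step 2 — v_5(53125) = 5 (factor: 53125 = (5^5 · 17); the sign does not affect v_p). Step 3 — |x − y|_5 = 5^{-5} = 1/3125.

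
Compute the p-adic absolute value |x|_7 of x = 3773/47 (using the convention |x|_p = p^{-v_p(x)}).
|3773/47|_7 = 1/343

Step 1 — compute v_7(x) by factoring powers of 7 out of the numerator and denominator: v_7(3773/47) = 3. Step 2 — apply |x|_p = p^{-v_p(x)} = 7^{-3} = 1/343.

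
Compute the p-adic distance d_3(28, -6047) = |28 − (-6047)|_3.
d_3(28, -6047) = 1/243

Step 1 — x − y = 28 − (-6047) = 6075. Step 2 — v_3(6075) = 5 (factor: 6075 = (3^5 · 25); the sign does not affect v_p). Step 3 — |x − y|_3 = 3^{-5} = 1/243.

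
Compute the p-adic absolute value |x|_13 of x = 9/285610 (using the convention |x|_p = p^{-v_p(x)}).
|9/285610|_13 = 28561

Step 1 — compute v_13(x) by factoring powers of 13 out of the numerator and denominator: v_13(9/285610) = -4. Step 2 — apply |x|_p = p^{-v_p(x)} = 13^{4} = 28561.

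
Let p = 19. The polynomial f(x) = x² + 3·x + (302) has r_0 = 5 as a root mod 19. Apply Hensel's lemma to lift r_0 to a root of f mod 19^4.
r_3 = 103669 (mod 130321)

Hensel: r_{i+1} = r_i − f(r_i)·(f′(r_i))^{-1} mod 19^{i+2}, f′(x) = 2x + 3. Iterate:
  r_0 = 5 (mod 19)
  r_1 = 62 (mod 361)
  r_2 = 784 (mod 6859)
  r_3 = 103669 (mod 130321)
Final: r = 103669 satisfies f(r) ≡ 0 mod 19^4.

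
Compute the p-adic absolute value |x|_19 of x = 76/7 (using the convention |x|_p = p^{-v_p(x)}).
|76/7|_19 = 1/19

Step 1 — compute v_19(x) by factoring powers of 19 out of the numerator and denominator: v_19(76/7) = 1. Step 2 — apply |x|_p = p^{-v_p(x)} = 19^{-1} = 1/19.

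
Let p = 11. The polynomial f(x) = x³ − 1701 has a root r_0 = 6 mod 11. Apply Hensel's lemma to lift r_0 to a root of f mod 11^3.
r_2 = 1139 (mod 1331)

Hensel: r_{i+1} = r_i − f(r_i)/f′(r_i) mod 11^{i+2}, where f′(x) = 3x². Iterate:
  r_0 = 6 (mod 11)
  r_1 = 50 (mod 121)
  r_2 = 1139 (mod 1331)
Final: r = 1139 with f(r) ≡ 0 mod 11^3.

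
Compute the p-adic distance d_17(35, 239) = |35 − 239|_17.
d_17(35, 239) = 1/17

Step 1 — x − y = 35 − 239 = -204. Step 2 — v_17(-204) = 1 (factor: -204 = −(17^1 · 12); the sign does not affect v_p). Step 3 — |x − y|_17 = 17^{-1} = 1/17.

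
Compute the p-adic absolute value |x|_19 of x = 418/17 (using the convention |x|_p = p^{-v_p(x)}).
|418/17|_19 = 1/19

Step 1 — compute v_19(x) by factoring powers of 19 out of the numerator and denominator: v_19(418/17) = 1. Step 2 — apply |x|_p = p^{-v_p(x)} = 19^{-1} = 1/19.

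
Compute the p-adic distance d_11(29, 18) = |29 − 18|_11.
d_11(29, 18) = 1/11

Step 1 — x − y = 29 − 18 = 11. Step 2 — v_11(11) = 1 (factor: 11 = (11^1 · 1); the sign does not affect v_p). Step 3 — |x − y|_11 = 11^{-1} = 1/11.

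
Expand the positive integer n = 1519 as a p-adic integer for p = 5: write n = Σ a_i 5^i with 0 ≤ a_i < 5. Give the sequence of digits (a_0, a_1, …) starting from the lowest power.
(a_0, a_1, …) = (4, 3, 0, 2, 2)

Repeated division by 5 gives the digits low-to-high: 1519 = 4 + 3·5^1 + 2·5^3 + 2·5^4. Digit sequence: (4, 3, 0, 2, 2).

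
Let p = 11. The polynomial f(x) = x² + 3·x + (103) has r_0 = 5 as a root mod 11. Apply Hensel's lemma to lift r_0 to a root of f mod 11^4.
r_3 = 3261 (mod 14641)

Hensel: r_{i+1} = r_i − f(r_i)·(f′(r_i))^{-1} mod 11^{i+2}, f′(x) = 2x + 3. Iterate:
  r_0 = 5 (mod 11)
  r_1 = 115 (mod 121)
  r_2 = 599 (mod 1331)
  r_3 = 3261 (mod 14641)
Final: r = 3261 satisfies f(r) ≡ 0 mod 11^4.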